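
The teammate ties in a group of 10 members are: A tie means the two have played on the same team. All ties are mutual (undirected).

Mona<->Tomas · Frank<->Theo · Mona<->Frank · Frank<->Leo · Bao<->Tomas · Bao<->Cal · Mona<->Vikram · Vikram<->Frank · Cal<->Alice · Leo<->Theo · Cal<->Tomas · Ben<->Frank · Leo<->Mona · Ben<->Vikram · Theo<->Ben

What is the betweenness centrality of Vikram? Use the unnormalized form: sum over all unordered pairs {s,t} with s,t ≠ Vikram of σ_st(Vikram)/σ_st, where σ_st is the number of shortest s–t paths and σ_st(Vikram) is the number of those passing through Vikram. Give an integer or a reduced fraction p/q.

Pairs whose geodesics pass through Vikram — Ben–Mona: 1/2; Ben–Cal: 1/2; Ben–Tomas: 1/2; Ben–Bao: 1/2; Ben–Alice: 1/2.
All other pairs contribute 0.
Summing the contributions gives betweenness(Vikram) = 5/2.

5/2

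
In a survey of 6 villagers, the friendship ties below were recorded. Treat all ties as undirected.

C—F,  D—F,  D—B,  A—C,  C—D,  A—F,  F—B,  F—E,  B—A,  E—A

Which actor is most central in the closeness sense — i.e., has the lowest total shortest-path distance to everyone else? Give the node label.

F

Farness (sum of distances to all others) for each node — A:6, B:7, C:7, D:7, E:8, F:5.
The smallest farness is 5, for F, so F has the highest closeness.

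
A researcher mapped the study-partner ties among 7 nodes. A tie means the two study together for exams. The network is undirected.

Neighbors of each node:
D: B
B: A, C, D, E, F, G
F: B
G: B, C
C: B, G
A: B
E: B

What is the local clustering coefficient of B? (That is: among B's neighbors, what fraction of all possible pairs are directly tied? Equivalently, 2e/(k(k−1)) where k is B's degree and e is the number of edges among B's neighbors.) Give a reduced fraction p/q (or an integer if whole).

1/15

B's neighbors: A, C, D, E, F, and G (k = 6).
Possible neighbor pairs: C(6,2) = 15. Edges among them: C–G → e = 1.
Clustering(B) = 1/15.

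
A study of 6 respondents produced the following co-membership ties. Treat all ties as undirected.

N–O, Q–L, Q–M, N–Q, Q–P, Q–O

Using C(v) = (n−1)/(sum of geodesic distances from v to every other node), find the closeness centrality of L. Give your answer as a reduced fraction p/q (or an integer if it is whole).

5/9

Distances from L: M:2, N:2, O:2, P:2, Q:1. Sum = 9.
n = 6, so closeness = 5/9.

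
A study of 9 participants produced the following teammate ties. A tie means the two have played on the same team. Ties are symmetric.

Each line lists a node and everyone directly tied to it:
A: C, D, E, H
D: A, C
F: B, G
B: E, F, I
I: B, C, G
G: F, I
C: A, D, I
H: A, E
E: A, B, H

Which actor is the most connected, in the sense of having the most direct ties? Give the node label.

A

Degrees — A:4, B:3, C:3, D:2, E:3, F:2, G:2, H:2, I:3.
The maximum is 4, attained only by A.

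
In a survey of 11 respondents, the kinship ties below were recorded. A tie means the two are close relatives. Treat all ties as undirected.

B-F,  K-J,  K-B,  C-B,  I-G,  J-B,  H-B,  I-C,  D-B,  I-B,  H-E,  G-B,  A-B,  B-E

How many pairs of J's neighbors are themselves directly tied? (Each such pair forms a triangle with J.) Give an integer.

J's neighbors: B and K.
Neighbor pairs that are themselves tied: J–B–K. Each forms one triangle with J, for 1 in total.

1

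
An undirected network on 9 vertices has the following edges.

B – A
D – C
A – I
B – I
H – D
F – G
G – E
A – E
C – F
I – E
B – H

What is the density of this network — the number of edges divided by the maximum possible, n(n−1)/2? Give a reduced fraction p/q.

11/36

There are 11 edges and 9 nodes, so the maximum possible is C(9,2) = 36.
Density = 11/36.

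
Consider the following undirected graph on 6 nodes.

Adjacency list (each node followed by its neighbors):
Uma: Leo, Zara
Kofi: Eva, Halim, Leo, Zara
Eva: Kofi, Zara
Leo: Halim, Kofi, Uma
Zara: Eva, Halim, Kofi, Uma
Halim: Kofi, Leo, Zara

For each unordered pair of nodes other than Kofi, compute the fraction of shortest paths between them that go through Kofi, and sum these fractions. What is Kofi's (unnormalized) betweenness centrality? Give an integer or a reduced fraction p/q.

11/6

Pairs whose geodesics pass through Kofi — Zara–Leo: 1/3; Halim–Eva: 1/2; Eva–Leo: 1.
All other pairs contribute 0.
Summing the contributions gives betweenness(Kofi) = 11/6.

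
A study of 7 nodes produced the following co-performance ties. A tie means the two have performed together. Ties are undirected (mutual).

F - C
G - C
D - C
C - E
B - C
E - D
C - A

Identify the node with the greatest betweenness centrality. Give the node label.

C

Unnormalized betweenness of each node: A:0, B:0, C:14, D:0, E:0, F:0, G:0.
C has the largest value, 14, making it the main broker — the node through which the most shortest paths run.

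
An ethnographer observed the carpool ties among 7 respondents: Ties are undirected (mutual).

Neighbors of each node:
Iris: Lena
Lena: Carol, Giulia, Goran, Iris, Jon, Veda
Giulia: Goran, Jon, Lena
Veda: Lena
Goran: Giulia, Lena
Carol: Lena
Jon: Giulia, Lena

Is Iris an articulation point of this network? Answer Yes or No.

Even without Iris, every remaining node can still reach every other (the residual graph is connected), so Iris is not a cut vertex.

No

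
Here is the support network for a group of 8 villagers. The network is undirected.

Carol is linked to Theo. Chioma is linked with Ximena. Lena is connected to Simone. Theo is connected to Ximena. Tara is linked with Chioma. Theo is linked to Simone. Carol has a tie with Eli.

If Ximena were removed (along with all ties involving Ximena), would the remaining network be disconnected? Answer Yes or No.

Yes

Removing Ximena leaves {Carol, Eli, Lena, Simone, and Theo} with no path to {Chioma and Tara}, so the network splits into 2 components. Ximena is a cut vertex.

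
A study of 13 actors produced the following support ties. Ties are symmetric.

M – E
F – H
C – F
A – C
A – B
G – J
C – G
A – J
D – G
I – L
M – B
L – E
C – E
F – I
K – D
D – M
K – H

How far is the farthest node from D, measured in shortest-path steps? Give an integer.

4

Distances from D: A:3, B:2, C:2, E:2, F:3, G:1, H:2, I:4, J:2, K:1, L:3, M:1.
The largest is 4 (to I), so the eccentricity of D is 4.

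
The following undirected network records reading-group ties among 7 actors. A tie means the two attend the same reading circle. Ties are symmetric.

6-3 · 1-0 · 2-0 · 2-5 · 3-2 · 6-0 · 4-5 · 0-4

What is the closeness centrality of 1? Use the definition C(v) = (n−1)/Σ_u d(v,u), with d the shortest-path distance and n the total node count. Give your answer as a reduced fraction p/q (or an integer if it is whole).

Distances from 1: 0:1, 2:2, 3:3, 4:2, 5:3, 6:2. Sum = 13.
n = 7, so closeness = 6/13.

6/13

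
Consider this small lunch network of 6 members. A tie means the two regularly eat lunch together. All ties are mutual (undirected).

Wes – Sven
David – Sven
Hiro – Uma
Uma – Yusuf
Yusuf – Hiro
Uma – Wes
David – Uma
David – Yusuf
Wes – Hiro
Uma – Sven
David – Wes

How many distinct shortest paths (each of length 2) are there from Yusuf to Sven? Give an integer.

The shortest distance is 2. The length-2 paths are: Yusuf–David–Sven; Yusuf–Uma–Sven.
That gives 2 distinct shortest paths.

2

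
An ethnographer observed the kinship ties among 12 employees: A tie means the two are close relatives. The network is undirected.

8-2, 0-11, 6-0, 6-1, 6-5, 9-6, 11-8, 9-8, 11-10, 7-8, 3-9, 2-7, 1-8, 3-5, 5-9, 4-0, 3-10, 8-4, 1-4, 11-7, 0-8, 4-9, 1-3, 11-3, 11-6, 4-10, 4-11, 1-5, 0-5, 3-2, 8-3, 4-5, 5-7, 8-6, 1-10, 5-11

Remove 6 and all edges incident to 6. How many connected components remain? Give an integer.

6's neighbors (0, 1, 5, 8, 9, and 11) remain reachable from one another through other ties, so the rest of the network stays in one piece.

1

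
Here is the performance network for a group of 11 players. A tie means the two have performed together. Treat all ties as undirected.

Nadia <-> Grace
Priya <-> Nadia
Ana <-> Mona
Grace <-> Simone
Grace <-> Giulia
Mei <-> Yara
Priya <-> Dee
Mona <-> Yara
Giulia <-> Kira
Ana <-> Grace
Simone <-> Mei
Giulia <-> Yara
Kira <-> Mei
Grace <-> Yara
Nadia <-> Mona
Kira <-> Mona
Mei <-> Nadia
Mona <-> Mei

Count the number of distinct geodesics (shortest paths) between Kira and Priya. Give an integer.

2

The shortest distance is 3. The length-3 paths are: Kira–Mei–Nadia–Priya; Kira–Mona–Nadia–Priya.
That gives 2 distinct shortest paths.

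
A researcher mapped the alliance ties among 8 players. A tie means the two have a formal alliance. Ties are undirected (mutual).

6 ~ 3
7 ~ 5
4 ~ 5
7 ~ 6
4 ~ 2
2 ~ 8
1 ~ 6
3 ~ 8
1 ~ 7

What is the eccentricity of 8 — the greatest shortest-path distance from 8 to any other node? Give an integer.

Distances from 8: 1:3, 2:1, 3:1, 4:2, 5:3, 6:2, 7:3.
The largest is 3 (to 5, 1, and 7), so the eccentricity of 8 is 3.

3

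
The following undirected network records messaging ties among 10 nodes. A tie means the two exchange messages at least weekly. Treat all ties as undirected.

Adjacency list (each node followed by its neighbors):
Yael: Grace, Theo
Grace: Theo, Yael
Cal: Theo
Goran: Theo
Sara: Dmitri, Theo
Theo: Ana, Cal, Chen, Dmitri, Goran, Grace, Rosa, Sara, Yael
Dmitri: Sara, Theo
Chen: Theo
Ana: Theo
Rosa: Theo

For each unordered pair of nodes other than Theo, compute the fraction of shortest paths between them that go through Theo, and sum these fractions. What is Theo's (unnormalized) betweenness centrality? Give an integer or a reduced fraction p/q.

Pairs whose geodesics pass through Theo — Grace–Rosa: 1; Grace–Dmitri: 1; Grace–Goran: 1; Grace–Ana: 1; Grace–Sara: 1; Grace–Chen: 1; Grace–Cal: 1; Rosa–Dmitri: 1; Rosa–Goran: 1; Rosa–Yael: 1; Rosa–Ana: 1; Rosa–Sara: 1; Rosa–Chen: 1; Rosa–Cal: 1 … (+20 more pairs).
All other pairs contribute 0.
Summing the contributions gives betweenness(Theo) = 34.

34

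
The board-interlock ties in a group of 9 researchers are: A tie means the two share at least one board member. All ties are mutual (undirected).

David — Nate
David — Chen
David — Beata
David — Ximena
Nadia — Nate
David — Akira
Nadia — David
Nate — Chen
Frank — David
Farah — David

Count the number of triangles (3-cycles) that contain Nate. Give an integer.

Nate's neighbors: Chen, David, and Nadia.
Neighbor pairs that are themselves tied: Nate–Chen–David; Nate–David–Nadia. Each forms one triangle with Nate, for 2 in total.

2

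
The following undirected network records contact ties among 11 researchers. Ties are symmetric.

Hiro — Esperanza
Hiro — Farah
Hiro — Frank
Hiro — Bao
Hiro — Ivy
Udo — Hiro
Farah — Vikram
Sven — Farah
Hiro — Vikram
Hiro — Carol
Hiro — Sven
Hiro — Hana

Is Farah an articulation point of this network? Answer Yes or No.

Even without Farah, every remaining node can still reach every other (the residual graph is connected), so Farah is not a cut vertex.

No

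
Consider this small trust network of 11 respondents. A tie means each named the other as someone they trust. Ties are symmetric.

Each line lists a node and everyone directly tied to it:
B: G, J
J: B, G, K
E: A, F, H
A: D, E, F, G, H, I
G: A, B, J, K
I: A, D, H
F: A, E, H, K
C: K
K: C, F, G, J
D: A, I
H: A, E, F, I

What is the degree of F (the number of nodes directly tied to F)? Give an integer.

F is directly tied to A, E, H, and K. That is 4 neighbors, so the degree of F is 4.

4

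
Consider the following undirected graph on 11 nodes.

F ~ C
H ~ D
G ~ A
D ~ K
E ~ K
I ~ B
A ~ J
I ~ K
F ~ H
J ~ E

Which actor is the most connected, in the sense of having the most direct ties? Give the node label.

Degrees — A:2, B:1, C:1, D:2, E:2, F:2, G:1, H:2, I:2, J:2, K:3.
The maximum is 3, attained only by K.

K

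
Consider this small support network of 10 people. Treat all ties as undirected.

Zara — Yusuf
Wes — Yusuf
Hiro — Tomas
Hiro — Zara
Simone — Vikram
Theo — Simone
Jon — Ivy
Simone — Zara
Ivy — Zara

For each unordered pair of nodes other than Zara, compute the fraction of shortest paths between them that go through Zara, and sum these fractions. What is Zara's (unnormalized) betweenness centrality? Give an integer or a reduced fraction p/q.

30

Pairs whose geodesics pass through Zara — Theo–Ivy: 1; Theo–Jon: 1; Theo–Yusuf: 1; Theo–Hiro: 1; Theo–Wes: 1; Theo–Tomas: 1; Ivy–Yusuf: 1; Ivy–Simone: 1; Ivy–Hiro: 1; Ivy–Wes: 1; Ivy–Tomas: 1; Ivy–Vikram: 1; Jon–Yusuf: 1; Jon–Simone: 1 … (+16 more pairs).
All other pairs contribute 0.
Summing the contributions gives betweenness(Zara) = 30.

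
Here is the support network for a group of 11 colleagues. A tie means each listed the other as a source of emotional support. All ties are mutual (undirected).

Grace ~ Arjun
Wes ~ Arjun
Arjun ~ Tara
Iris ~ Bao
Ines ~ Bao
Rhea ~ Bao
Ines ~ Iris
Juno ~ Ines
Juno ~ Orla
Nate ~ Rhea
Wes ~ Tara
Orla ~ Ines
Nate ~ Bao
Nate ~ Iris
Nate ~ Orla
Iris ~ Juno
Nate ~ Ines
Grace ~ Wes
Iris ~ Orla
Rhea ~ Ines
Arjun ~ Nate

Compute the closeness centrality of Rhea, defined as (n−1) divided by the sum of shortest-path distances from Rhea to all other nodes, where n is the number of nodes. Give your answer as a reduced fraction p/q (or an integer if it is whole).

1/2

Distances from Rhea: Arjun:2, Bao:1, Grace:3, Ines:1, Iris:2, Juno:2, Nate:1, Orla:2, Tara:3, Wes:3. Sum = 20.
n = 11, so closeness = 10/20 = 1/2.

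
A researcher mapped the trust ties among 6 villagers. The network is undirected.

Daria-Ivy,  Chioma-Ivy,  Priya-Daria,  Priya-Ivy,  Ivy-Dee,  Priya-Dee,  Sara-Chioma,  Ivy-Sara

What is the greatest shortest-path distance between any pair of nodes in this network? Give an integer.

Eccentricity of each node (its greatest distance to any other): Chioma:2, Daria:2, Dee:2, Ivy:1, Priya:2, Sara:2.
The maximum eccentricity is 2, realized for instance by the pair Priya–Chioma via Priya – Ivy – Chioma. So the diameter is 2.

2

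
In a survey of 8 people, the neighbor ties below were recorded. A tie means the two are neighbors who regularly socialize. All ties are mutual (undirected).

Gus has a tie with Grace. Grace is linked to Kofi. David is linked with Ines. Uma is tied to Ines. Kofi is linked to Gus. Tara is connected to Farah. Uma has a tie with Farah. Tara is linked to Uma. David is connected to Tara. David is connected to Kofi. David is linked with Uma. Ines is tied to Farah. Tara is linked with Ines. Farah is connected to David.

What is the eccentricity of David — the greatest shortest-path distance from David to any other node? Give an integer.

2

Distances from David: Farah:1, Grace:2, Gus:2, Ines:1, Kofi:1, Tara:1, Uma:1.
The largest is 2 (to Gus and Grace), so the eccentricity of David is 2.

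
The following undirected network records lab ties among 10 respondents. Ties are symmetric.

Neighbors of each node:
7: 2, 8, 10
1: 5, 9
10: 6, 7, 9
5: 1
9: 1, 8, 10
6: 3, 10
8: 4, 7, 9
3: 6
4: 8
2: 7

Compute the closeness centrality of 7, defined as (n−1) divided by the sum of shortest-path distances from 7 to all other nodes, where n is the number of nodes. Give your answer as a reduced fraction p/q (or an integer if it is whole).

Distances from 7: 1:3, 2:1, 3:3, 4:2, 5:4, 6:2, 8:1, 9:2, 10:1. Sum = 19.
n = 10, so closeness = 9/19.

9/19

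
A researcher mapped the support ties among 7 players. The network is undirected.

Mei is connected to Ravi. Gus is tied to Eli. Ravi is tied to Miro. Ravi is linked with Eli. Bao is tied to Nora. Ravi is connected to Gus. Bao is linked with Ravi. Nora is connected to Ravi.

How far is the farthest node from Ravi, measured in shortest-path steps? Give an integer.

Distances from Ravi: Bao:1, Eli:1, Gus:1, Mei:1, Miro:1, Nora:1.
The largest is 1 (to Nora, Eli, Bao, Mei, Miro, and Gus), so the eccentricity of Ravi is 1.

1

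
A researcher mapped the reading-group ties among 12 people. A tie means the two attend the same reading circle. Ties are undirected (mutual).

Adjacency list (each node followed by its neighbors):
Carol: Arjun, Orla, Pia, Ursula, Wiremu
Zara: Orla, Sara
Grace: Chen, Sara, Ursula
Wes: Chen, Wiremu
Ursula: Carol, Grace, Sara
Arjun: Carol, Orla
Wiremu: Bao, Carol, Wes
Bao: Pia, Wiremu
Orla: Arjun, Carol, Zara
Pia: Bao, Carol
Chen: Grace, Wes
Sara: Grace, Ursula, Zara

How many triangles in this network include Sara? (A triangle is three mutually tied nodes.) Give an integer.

Sara's neighbors: Grace, Ursula, and Zara.
Neighbor pairs that are themselves tied: Sara–Grace–Ursula. Each forms one triangle with Sara, for 1 in total.

1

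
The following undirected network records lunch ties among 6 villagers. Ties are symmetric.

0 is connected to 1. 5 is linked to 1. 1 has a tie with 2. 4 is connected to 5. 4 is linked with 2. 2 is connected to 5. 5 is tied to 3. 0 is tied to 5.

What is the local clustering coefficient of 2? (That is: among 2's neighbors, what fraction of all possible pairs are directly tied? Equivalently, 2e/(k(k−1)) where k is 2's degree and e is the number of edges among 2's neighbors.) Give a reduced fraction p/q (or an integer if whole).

2's neighbors: 1, 4, and 5 (k = 3).
Possible neighbor pairs: C(3,2) = 3. Edges among them: 1–5, 4–5 → e = 2.
Clustering(2) = 2/3.

2/3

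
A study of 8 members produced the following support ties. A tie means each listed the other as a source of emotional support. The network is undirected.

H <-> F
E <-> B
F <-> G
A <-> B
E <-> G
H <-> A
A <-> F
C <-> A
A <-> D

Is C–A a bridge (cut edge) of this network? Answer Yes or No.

Without the C–A edge there is no alternate route between C and A, so the network disconnects. It is a bridge.

Yes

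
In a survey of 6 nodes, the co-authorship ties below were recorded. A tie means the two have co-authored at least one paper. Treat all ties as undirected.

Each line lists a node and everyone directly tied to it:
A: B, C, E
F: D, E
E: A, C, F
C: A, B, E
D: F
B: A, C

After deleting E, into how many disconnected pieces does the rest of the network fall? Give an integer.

2

Without E, the remaining ties split the others into: {D, F}; {A, B, C}.
That's 2 separate components.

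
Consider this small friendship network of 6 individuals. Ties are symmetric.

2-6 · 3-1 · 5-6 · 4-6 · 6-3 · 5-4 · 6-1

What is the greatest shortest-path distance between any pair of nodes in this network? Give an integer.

Eccentricity of each node (its greatest distance to any other): 1:2, 2:2, 3:2, 4:2, 5:2, 6:1.
The maximum eccentricity is 2, realized for instance by the pair 2–1 via 2 – 6 – 1. So the diameter is 2.

2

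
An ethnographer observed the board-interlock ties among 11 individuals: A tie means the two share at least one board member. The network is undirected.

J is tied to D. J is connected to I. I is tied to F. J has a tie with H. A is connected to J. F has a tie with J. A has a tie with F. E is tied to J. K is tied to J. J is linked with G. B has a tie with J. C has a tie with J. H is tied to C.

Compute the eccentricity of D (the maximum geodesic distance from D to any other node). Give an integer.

Distances from D: A:2, B:2, C:2, E:2, F:2, G:2, H:2, I:2, J:1, K:2.
The largest is 2 (to K, C, F, B, I, H, E, A, and G), so the eccentricity of D is 2.

2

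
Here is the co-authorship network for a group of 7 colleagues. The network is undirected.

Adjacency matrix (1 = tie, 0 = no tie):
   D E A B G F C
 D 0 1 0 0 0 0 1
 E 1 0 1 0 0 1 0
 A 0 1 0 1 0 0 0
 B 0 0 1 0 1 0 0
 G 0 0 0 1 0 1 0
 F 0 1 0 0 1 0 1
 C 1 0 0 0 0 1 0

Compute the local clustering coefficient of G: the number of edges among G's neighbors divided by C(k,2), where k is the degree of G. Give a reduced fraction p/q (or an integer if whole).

G's neighbors: B and F (k = 2).
Possible neighbor pairs: C(2,2) = 1. Edges among them: none → e = 0.
Clustering(G) = 0/1.

0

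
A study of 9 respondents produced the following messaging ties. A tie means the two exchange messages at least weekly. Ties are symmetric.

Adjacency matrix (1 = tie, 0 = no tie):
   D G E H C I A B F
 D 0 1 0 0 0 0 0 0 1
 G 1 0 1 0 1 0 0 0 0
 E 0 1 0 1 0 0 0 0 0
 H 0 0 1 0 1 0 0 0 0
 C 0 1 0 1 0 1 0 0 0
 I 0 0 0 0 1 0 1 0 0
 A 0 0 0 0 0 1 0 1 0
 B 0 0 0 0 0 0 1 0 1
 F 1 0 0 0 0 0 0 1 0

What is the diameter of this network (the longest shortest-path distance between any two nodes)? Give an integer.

Eccentricity of each node (its greatest distance to any other): A:4, B:4, C:3, D:3, E:4, F:4, G:3, H:4, I:3.
The maximum eccentricity is 4, realized for instance by the pair E–A via E – G – C – I – A. So the diameter is 4.

4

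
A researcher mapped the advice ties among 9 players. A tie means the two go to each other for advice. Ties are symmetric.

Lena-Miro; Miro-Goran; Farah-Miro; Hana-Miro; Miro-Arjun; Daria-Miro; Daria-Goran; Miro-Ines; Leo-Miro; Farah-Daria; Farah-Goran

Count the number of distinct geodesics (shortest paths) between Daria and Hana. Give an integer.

The shortest distance is 2, and the only length-2 path is Daria–Miro–Hana. So there is exactly 1 shortest path.

1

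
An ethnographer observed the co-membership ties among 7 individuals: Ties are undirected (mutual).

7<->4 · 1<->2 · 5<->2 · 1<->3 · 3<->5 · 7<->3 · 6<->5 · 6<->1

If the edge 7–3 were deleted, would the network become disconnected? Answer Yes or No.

Without the 7–3 edge there is no alternate route between 7 and 3, so the network disconnects. It is a bridge.

Yes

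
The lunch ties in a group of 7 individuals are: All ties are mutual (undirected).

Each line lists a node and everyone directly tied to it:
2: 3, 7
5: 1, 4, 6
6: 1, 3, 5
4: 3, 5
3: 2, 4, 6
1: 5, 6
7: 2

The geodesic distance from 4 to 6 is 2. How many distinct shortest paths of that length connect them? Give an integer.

2

The shortest distance is 2. The length-2 paths are: 4–5–6; 4–3–6.
That gives 2 distinct shortest paths.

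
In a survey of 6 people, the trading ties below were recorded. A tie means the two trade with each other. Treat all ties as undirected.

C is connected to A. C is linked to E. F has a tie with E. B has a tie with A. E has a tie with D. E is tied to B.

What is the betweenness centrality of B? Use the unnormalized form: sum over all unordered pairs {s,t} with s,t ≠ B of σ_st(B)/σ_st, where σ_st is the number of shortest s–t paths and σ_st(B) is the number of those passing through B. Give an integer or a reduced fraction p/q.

3/2

Pairs whose geodesics pass through B — E–A: 1/2; A–D: 1/2; A–F: 1/2.
All other pairs contribute 0.
Summing the contributions gives betweenness(B) = 3/2.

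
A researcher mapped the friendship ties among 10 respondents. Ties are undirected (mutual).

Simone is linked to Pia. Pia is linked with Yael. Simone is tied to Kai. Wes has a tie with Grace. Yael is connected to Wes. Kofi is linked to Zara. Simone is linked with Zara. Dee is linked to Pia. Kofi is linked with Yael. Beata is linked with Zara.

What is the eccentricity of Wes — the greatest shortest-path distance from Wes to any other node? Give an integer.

Distances from Wes: Beata:4, Dee:3, Grace:1, Kai:4, Kofi:2, Pia:2, Simone:3, Yael:1, Zara:3.
The largest is 4 (to Kai and Beata), so the eccentricity of Wes is 4.

4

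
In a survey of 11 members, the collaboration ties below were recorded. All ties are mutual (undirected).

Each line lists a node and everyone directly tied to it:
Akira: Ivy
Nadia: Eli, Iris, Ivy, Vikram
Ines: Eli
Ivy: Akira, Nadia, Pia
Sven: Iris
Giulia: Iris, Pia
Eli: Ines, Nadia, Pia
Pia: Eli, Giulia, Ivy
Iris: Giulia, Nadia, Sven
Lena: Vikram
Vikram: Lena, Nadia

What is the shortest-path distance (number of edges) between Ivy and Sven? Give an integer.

One shortest route is Ivy – Nadia – Iris – Sven, which uses 3 edges, and at distance 2 from Ivy we only reach {Eli, Giulia, Iris, Vikram}, which does not include Sven. So d(Ivy,Sven) = 3.

3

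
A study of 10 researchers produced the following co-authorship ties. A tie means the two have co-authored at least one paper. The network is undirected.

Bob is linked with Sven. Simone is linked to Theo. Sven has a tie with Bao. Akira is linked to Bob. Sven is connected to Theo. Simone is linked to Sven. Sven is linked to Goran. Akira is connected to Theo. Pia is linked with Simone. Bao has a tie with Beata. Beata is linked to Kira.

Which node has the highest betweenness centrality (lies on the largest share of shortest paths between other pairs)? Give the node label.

Sven

Unnormalized betweenness of each node: Akira:1/2, Bao:14, Beata:8, Bob:5/2, Goran:0, Kira:0, Pia:0, Simone:8, Sven:51/2, Theo:9/2.
Sven has the largest value, 51/2, making it the main broker — the node through which the most shortest paths run.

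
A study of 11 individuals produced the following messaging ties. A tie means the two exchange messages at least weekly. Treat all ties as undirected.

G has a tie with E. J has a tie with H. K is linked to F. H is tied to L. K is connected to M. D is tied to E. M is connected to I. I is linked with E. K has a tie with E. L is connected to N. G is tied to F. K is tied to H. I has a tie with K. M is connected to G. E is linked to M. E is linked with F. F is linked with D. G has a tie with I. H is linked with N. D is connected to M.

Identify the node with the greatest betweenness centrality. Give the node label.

Unnormalized betweenness of each node: D:1/4, E:13/3, F:13/4, G:7/12, H:23, I:5/4, J:0, K:295/12, L:0, M:15/4, N:0.
K has the largest value, 295/12, making it the main broker — the node through which the most shortest paths run.

K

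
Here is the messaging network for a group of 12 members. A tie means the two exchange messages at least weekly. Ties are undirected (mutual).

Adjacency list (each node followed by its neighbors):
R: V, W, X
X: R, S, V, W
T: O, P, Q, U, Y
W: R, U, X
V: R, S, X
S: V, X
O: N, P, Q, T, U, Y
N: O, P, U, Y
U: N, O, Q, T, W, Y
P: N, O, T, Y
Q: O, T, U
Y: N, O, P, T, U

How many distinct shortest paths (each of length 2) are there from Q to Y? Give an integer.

3

The shortest distance is 2. The length-2 paths are: Q–U–Y; Q–T–Y; Q–O–Y.
That gives 3 distinct shortest paths.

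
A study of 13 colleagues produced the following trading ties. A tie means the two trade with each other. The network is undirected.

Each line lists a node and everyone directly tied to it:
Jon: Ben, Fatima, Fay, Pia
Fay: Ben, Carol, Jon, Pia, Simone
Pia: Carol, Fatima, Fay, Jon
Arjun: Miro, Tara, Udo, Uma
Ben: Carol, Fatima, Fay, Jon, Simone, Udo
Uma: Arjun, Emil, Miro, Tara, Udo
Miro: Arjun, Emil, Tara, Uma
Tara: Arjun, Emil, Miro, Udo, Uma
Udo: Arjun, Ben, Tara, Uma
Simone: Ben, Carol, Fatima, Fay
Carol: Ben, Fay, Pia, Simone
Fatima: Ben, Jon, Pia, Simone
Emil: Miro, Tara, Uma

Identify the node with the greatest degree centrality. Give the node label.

Ben

Degrees — Arjun:4, Ben:6, Carol:4, Emil:3, Fatima:4, Fay:5, Jon:4, Miro:4, Pia:4, Simone:4, Tara:5, Udo:4, Uma:5.
The maximum is 6, attained only by Ben.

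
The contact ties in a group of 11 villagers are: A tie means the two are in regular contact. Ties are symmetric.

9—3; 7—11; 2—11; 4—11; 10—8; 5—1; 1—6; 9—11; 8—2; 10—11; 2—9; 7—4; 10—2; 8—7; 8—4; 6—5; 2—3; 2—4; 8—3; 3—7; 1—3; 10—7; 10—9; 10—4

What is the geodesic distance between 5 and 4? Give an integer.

4

One shortest route is 5 – 1 – 3 – 8 – 4, which uses 4 edges, and at distance 3 from 5 we only reach {2, 7, 8, 9}, which does not include 4. So d(5,4) = 4.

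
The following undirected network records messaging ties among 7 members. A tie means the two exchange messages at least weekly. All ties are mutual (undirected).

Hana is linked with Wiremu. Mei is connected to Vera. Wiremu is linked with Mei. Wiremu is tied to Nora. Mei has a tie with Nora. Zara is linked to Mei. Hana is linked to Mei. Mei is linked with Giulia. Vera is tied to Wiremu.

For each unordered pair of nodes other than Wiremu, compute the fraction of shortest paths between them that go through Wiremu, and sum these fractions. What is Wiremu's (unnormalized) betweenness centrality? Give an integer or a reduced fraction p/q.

3/2

Pairs whose geodesics pass through Wiremu — Nora–Hana: 1/2; Nora–Vera: 1/2; Hana–Vera: 1/2.
All other pairs contribute 0.
Summing the contributions gives betweenness(Wiremu) = 3/2.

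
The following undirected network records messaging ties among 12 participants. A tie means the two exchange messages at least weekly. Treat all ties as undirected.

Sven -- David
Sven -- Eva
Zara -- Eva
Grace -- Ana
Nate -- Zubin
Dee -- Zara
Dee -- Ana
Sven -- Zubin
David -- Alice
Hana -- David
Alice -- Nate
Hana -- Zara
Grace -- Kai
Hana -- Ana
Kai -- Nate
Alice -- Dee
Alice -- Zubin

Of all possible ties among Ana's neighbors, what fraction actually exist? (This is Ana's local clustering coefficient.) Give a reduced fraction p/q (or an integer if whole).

0

Ana's neighbors: Dee, Grace, and Hana (k = 3).
Possible neighbor pairs: C(3,2) = 3. Edges among them: none → e = 0.
Clustering(Ana) = 0/3 = 0.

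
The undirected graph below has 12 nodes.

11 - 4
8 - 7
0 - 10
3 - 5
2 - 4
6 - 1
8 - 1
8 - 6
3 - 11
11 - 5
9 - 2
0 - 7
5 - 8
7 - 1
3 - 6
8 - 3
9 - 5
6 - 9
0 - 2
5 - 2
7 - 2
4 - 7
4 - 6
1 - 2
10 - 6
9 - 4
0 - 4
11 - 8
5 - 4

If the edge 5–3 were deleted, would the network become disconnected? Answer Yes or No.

No

Even without that edge, 5 still reaches 3 via 5 – 11 – 3, so the network stays connected. Not a bridge.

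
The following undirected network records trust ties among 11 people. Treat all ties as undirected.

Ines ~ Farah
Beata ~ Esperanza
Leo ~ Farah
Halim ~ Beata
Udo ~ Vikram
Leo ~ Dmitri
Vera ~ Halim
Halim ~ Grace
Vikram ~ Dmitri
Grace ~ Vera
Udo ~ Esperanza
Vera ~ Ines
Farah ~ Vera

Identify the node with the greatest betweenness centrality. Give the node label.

Unnormalized betweenness of each node: Beata:10, Dmitri:8, Esperanza:8, Farah:12, Grace:0, Halim:12, Ines:0, Leo:10, Udo:13/2, Vera:14, Vikram:13/2.
Vera has the largest value, 14, making it the main broker — the node through which the most shortest paths run.

Vera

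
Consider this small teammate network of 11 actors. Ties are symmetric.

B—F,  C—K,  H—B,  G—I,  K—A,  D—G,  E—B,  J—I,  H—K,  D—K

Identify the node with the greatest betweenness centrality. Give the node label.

Unnormalized betweenness of each node: A:0, B:17, C:0, D:21, E:0, F:0, G:16, H:21, I:9, J:0, K:33.
K has the largest value, 33, making it the main broker — the node through which the most shortest paths run.

K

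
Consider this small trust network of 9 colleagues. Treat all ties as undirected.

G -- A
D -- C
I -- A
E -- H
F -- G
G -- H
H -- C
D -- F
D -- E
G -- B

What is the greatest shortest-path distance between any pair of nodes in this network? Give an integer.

4

Eccentricity of each node (its greatest distance to any other): A:3, B:3, C:4, D:4, E:4, F:3, G:2, H:3, I:4.
The maximum eccentricity is 4, realized for instance by the pair I–C via I – A – G – H – C. So the diameter is 4.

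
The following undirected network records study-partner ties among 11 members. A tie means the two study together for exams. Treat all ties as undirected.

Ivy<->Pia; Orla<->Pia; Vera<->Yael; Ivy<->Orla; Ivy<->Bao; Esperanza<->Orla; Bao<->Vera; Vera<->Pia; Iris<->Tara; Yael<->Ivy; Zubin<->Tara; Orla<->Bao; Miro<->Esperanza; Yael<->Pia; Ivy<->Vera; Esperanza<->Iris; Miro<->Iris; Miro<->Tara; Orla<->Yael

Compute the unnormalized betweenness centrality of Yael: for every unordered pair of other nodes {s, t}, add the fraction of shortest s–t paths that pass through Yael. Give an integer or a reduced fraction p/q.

3/2

Pairs whose geodesics pass through Yael — Esperanza–Vera: 1/4; Tara–Vera: 2/8; Miro–Vera: 1/4; Zubin–Vera: 2/8; Iris–Vera: 1/4; Orla–Vera: 1/4.
All other pairs contribute 0.
Summing the contributions gives betweenness(Yael) = 3/2.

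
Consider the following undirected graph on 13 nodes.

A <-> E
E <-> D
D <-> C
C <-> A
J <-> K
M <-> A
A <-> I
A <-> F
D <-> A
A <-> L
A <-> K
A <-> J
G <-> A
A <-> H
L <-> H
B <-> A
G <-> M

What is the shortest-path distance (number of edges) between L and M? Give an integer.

2

One shortest route is L – A – M, which uses 2 edges, and L and M are not directly tied, so nothing shorter exists. So d(L,M) = 2.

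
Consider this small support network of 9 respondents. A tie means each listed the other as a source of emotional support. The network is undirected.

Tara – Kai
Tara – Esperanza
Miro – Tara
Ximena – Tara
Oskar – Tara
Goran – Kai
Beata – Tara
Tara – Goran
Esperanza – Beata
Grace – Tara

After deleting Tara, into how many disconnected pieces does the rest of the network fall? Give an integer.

Without Tara, the remaining ties split the others into: {Goran, Kai}; {Grace}; {Beata, Esperanza}; {Ximena}; {Miro}; {Oskar}.
That's 6 separate components.

6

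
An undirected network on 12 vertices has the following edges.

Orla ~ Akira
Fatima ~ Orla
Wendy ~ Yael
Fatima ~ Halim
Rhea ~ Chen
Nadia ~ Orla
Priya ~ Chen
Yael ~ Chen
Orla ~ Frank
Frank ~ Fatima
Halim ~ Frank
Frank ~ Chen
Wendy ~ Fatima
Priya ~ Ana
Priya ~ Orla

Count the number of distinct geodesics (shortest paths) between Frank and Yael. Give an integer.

1

The shortest distance is 2, and the only length-2 path is Frank–Chen–Yael. So there is exactly 1 shortest path.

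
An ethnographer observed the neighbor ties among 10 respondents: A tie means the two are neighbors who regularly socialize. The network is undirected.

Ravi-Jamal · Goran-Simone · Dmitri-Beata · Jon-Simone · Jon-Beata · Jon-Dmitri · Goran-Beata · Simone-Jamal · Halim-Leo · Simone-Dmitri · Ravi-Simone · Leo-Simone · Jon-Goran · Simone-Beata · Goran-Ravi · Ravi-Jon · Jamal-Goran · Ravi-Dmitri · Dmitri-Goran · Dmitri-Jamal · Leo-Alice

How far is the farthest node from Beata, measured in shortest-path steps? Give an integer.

3

Distances from Beata: Alice:3, Dmitri:1, Goran:1, Halim:3, Jamal:2, Jon:1, Leo:2, Ravi:2, Simone:1.
The largest is 3 (to Alice and Halim), so the eccentricity of Beata is 3.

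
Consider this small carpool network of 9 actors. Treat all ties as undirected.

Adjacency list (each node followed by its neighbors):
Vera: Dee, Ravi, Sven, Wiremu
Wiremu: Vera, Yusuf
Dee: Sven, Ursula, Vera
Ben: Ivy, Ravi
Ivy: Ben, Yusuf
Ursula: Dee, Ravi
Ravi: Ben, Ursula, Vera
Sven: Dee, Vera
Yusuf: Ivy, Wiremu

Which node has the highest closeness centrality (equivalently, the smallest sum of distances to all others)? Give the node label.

Farness (sum of distances to all others) for each node — Ben:17, Dee:17, Ivy:20, Ravi:14, Sven:18, Ursula:18, Vera:13, Wiremu:16, Yusuf:19.
The smallest farness is 13, for Vera, so Vera has the highest closeness.

Vera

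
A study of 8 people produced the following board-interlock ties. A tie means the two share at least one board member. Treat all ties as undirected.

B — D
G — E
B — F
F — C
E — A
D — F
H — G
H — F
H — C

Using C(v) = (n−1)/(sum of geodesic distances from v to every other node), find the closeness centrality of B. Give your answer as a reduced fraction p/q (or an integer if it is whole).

7/18

Distances from B: A:5, C:2, D:1, E:4, F:1, G:3, H:2. Sum = 18.
n = 8, so closeness = 7/18.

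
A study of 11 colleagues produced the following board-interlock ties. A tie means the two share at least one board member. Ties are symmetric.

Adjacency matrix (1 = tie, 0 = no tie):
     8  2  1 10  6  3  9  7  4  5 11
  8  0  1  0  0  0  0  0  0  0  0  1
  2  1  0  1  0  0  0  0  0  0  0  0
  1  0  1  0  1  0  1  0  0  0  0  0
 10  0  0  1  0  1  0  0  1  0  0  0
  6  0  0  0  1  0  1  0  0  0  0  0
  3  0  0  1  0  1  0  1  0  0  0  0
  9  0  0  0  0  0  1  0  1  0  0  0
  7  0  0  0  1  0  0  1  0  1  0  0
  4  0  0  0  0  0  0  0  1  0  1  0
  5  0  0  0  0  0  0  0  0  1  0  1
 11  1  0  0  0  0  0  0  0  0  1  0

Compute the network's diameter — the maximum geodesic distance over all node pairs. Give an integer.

5

Eccentricity of each node (its greatest distance to any other): 1:4, 2:4, 3:4, 4:4, 5:4, 6:5, 7:4, 8:4, 9:4, 10:4, 11:5.
The maximum eccentricity is 5, realized for instance by the pair 6–11 via 6 – 10 – 1 – 2 – 8 – 11. So the diameter is 5.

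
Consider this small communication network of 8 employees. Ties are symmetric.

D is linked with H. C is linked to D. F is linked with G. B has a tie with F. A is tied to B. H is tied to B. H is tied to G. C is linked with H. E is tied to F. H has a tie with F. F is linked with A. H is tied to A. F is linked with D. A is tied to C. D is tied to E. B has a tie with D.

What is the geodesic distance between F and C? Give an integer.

2

One shortest route is F – H – C, which uses 2 edges, and F and C are not directly tied, so nothing shorter exists. So d(F,C) = 2.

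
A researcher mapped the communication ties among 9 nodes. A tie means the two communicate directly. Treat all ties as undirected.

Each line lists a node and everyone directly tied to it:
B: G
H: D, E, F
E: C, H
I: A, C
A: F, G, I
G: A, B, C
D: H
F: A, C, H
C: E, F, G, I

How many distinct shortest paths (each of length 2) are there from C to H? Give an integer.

2

The shortest distance is 2. The length-2 paths are: C–E–H; C–F–H.
That gives 2 distinct shortest paths.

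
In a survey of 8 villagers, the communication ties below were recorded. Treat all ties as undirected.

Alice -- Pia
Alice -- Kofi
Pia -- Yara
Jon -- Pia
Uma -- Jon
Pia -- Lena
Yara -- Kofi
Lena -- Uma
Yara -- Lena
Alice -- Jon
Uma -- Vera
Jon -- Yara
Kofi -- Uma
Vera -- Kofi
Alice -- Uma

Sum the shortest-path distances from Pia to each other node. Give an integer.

Distances from Pia: Alice:1, Jon:1, Kofi:2, Lena:1, Uma:2, Vera:3, Yara:1.
Sum = 1 + 1 + 2 + 1 + 2 + 3 + 1 = 11.

11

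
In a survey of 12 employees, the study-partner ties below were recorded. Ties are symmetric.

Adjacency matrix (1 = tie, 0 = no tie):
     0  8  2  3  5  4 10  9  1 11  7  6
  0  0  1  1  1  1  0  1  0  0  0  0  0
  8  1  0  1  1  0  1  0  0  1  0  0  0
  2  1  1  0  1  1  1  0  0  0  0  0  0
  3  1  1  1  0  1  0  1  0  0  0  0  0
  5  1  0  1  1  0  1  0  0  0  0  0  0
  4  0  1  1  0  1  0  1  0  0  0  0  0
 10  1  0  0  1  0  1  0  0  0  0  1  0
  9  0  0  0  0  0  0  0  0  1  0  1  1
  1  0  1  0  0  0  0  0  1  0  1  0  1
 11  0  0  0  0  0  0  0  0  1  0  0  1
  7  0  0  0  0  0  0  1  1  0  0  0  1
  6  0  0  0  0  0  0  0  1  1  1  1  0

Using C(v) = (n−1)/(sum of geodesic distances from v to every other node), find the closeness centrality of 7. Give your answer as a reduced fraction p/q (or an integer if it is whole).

Distances from 7: 0:2, 1:2, 2:3, 3:2, 4:2, 5:3, 6:1, 8:3, 9:1, 10:1, 11:2. Sum = 22.
n = 12, so closeness = 11/22 = 1/2.

1/2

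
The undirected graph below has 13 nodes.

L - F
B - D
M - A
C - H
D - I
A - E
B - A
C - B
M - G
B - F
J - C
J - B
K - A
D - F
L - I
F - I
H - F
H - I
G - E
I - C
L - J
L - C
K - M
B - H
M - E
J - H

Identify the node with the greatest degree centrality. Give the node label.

B

Degrees — A:4, B:6, C:5, D:3, E:3, F:5, G:2, H:5, I:5, J:4, K:2, L:4, M:4.
The maximum is 6, attained only by B.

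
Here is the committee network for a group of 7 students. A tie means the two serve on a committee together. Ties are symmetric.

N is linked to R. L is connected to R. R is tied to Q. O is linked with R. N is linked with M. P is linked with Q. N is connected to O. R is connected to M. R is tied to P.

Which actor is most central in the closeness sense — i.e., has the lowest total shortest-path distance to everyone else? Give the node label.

Farness (sum of distances to all others) for each node — L:11, M:10, N:9, O:10, P:10, Q:10, R:6.
The smallest farness is 6, for R, so R has the highest closeness.

R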